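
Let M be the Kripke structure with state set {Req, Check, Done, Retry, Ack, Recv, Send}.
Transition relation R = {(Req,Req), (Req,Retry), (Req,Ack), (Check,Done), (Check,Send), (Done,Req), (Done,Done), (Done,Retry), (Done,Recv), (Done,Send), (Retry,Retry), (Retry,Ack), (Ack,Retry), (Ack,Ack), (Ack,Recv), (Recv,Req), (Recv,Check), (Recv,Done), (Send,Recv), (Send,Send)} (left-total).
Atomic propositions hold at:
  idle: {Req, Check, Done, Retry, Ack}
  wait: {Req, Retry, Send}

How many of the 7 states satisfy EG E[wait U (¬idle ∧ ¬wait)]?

1

Sat(¬idle) = {Recv, Send}
Sat(¬wait) = {Check, Done, Ack, Recv}
Sat(¬idle ∧ ¬wait) = {Recv}
E[wait U (¬idle ∧ ¬wait)]: least fixpoint, start Z0 = Sat((¬idle ∧ ¬wait)) = {Recv}, add states in Sat(wait) with some successor in Z. Z1 = {Recv, Send}; fixed.
Sat(E[wait U (¬idle ∧ ¬wait)]) = {Recv, Send}
EG E[wait U (¬idle ∧ ¬wait)]: greatest fixpoint, start Z0 = {Recv, Send}, keep only states in Sat with some successor in Z. Z1 = {Send}; fixed.
Sat(EG E[wait U (¬idle ∧ ¬wait)]) = {Send}
|Sat(EG E[wait U (¬idle ∧ ¬wait)])| = |{Send}| = 1.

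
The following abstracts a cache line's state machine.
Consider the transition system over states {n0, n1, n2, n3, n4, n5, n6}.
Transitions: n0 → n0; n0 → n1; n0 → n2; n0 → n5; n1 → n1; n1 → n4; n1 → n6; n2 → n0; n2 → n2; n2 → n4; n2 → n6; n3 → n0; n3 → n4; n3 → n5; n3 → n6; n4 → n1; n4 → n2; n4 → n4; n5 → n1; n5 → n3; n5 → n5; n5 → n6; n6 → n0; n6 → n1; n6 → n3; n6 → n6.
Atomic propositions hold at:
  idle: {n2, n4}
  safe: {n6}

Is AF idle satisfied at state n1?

No

AF idle: least fixpoint, start Z0 = {n2, n4}, add states with every successor in Z. Already a fixed point.
Sat(AF idle) = {n2, n4}
n1 ∉ Sat(AF idle) = {n2, n4}, so the formula does not hold at n1.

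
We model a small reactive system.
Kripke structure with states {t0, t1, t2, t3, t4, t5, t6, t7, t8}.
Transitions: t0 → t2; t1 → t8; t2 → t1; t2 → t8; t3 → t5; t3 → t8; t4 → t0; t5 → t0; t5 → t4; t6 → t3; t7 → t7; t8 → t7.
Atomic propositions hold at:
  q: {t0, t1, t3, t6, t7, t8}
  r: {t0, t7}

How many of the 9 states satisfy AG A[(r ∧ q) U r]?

1

Sat(r ∧ q) = {t0, t7}
A[(r ∧ q) U r]: least fixpoint, start Z0 = Sat(r) = {t0, t7}, add states in Sat(r ∧ q) with every successor in Z. Already a fixed point.
Sat(A[(r ∧ q) U r]) = {t0, t7}
AG A[(r ∧ q) U r]: greatest fixpoint, start Z0 = {t0, t7}, keep only states in Sat with every successor in Z. Z1 = {t7}; fixed.
Sat(AG A[(r ∧ q) U r]) = {t7}
|Sat(AG A[(r ∧ q) U r])| = |{t7}| = 1.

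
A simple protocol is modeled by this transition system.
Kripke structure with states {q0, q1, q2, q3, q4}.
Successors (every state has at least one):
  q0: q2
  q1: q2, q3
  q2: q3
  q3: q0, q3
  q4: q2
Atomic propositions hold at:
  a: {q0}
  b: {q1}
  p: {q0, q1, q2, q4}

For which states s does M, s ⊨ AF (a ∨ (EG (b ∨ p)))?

Sat(b ∨ p) = {q0, q1, q2, q4}
EG (b ∨ p): greatest fixpoint, start Z0 = {q0, q1, q2, q4}, keep only states in Sat with some successor in Z. Z1 = {q0, q1, q4}; Z2 = ∅; fixed.
Sat(EG (b ∨ p)) = ∅
Sat(a ∨ (EG (b ∨ p))) = {q0}
AF (a ∨ (EG (b ∨ p))): least fixpoint, start Z0 = {q0}, add states with every successor in Z. Already a fixed point.
Sat(AF (a ∨ (EG (b ∨ p)))) = {q0}

{q0}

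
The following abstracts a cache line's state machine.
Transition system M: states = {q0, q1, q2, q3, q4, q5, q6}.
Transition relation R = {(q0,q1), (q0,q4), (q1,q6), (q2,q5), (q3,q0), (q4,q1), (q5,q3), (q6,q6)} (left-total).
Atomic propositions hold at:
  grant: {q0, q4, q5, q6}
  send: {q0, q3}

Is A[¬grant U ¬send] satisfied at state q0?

No

Sat(¬grant) = {q1, q2, q3}
Sat(¬send) = {q1, q2, q4, q5, q6}
A[¬grant U ¬send]: least fixpoint, start Z0 = Sat(¬send) = {q1, q2, q4, q5, q6}, add states in Sat(¬grant) with every successor in Z. Already a fixed point.
Sat(A[¬grant U ¬send]) = {q1, q2, q4, q5, q6}
q0 ∉ Sat(A[¬grant U ¬send]) = {q1, q2, q4, q5, q6}, so the formula does not hold at q0.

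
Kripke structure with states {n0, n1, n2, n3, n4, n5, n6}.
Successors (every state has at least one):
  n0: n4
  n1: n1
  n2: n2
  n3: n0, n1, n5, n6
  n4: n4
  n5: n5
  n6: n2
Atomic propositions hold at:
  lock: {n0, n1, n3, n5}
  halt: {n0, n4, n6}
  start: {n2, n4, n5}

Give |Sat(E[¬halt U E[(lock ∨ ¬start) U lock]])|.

Sat(¬halt) = {n1, n2, n3, n5}
Sat(¬start) = {n0, n1, n3, n6}
Sat(lock ∨ ¬start) = {n0, n1, n3, n5, n6}
E[(lock ∨ ¬start) U lock]: least fixpoint, start Z0 = Sat(lock) = {n0, n1, n3, n5}, add states in Sat(lock ∨ ¬start) with some successor in Z. Already a fixed point.
Sat(E[(lock ∨ ¬start) U lock]) = {n0, n1, n3, n5}
E[¬halt U E[(lock ∨ ¬start) U lock]]: least fixpoint, start Z0 = Sat(E[(lock ∨ ¬start) U lock]) = {n0, n1, n3, n5}, add states in Sat(¬halt) with some successor in Z. Already a fixed point.
Sat(E[¬halt U E[(lock ∨ ¬start) U lock]]) = {n0, n1, n3, n5}
|Sat(E[¬halt U E[(lock ∨ ¬start) U lock]])| = |{n0, n1, n3, n5}| = 4.

4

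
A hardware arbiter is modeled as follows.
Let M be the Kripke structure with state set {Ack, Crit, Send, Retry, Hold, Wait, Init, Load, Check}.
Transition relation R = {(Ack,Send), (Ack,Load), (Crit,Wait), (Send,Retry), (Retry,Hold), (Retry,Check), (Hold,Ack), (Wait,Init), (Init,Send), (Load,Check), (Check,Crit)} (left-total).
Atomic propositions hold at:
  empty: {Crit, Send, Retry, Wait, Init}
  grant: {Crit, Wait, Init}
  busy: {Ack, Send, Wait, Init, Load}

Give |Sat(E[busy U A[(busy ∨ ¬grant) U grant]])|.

Sat(¬grant) = {Ack, Send, Retry, Hold, Load, Check}
Sat(busy ∨ ¬grant) = {Ack, Send, Retry, Hold, Wait, Init, Load, Check}
A[(busy ∨ ¬grant) U grant]: least fixpoint, start Z0 = Sat(grant) = {Crit, Wait, Init}, add states in Sat(busy ∨ ¬grant) with every successor in Z. Z1 = {Crit, Wait, Init, Check}; Z2 = {Crit, Wait, Init, Load, Check}; fixed.
Sat(A[(busy ∨ ¬grant) U grant]) = {Crit, Wait, Init, Load, Check}
E[busy U A[(busy ∨ ¬grant) U grant]]: least fixpoint, start Z0 = Sat(A[(busy ∨ ¬grant) U grant]) = {Crit, Wait, Init, Load, Check}, add states in Sat(busy) with some successor in Z. Z1 = {Ack, Crit, Wait, Init, Load, Check}; fixed.
Sat(E[busy U A[(busy ∨ ¬grant) U grant]]) = {Ack, Crit, Wait, Init, Load, Check}
|Sat(E[busy U A[(busy ∨ ¬grant) U grant]])| = |{Ack, Crit, Wait, Init, Load, Check}| = 6.

6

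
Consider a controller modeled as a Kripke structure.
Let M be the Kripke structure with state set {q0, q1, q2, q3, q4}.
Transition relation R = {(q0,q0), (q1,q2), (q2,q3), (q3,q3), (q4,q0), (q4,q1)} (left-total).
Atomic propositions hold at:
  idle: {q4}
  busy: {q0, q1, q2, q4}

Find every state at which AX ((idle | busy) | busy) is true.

{q0, q1, q4}

Sat(idle | busy) = {q0, q1, q2, q4}
Sat((idle | busy) | busy) = {q0, q1, q2, q4}
Sat(AX ((idle | busy) | busy)) = {s : every successor in {q0, q1, q2, q4}} = {q0, q1, q4}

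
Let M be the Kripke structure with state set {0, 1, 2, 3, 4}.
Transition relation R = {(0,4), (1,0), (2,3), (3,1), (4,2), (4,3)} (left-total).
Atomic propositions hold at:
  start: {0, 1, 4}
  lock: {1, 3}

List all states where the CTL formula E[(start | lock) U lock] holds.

Sat(start | lock) = {0, 1, 3, 4}
E[(start | lock) U lock]: least fixpoint, start Z0 = Sat(lock) = {1, 3}, add states in Sat(start | lock) with some successor in Z. Z1 = {1, 3, 4}; Z2 = {0, 1, 3, 4}; fixed.
Sat(E[(start | lock) U lock]) = {0, 1, 3, 4}

{0, 1, 3, 4}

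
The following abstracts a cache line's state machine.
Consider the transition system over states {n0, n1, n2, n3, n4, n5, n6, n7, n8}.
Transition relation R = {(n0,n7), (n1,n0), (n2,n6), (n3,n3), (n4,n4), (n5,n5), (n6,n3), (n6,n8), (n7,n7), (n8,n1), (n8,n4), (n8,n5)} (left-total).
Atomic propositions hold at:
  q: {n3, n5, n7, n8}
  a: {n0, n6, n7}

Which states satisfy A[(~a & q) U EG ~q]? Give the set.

Sat(~a) = {n1, n2, n3, n4, n5, n8}
Sat(~a & q) = {n3, n5, n8}
Sat(~q) = {n0, n1, n2, n4, n6}
EG ~q: greatest fixpoint, start Z0 = {n0, n1, n2, n4, n6}, keep only states in Sat with some successor in Z. Z1 = {n1, n2, n4}; Z2 = {n4}; fixed.
Sat(EG ~q) = {n4}
A[(~a & q) U EG ~q]: least fixpoint, start Z0 = Sat(EG ~q) = {n4}, add states in Sat(~a & q) with every successor in Z. Already a fixed point.
Sat(A[(~a & q) U EG ~q]) = {n4}

{n4}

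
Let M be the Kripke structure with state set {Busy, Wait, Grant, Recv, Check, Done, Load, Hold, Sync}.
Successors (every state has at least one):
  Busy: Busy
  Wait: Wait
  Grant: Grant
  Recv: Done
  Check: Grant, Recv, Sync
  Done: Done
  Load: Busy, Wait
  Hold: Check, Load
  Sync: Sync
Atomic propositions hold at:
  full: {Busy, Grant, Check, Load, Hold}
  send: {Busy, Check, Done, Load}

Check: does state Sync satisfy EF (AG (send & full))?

No

Sat(send & full) = {Busy, Check, Load}
AG (send & full): greatest fixpoint, start Z0 = {Busy, Check, Load}, keep only states in Sat with every successor in Z. Z1 = {Busy}; fixed.
Sat(AG (send & full)) = {Busy}
EF (AG (send & full)): least fixpoint, start Z0 = {Busy}, add states with some successor in Z. Z1 = {Busy, Load}; Z2 = {Busy, Load, Hold}; fixed.
Sat(EF (AG (send & full))) = {Busy, Load, Hold}
Sync ∉ Sat(EF (AG (send & full))) = {Busy, Load, Hold}, so the formula does not hold at Sync.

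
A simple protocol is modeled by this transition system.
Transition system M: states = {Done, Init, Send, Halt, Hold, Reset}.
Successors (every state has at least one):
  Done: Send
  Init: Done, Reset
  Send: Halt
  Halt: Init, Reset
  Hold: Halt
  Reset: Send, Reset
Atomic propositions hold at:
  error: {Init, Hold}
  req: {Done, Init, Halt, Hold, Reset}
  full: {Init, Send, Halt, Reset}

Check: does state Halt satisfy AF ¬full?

Sat(¬full) = {Done, Hold}
AF ¬full: least fixpoint, start Z0 = {Done, Hold}, add states with every successor in Z. Already a fixed point.
Sat(AF ¬full) = {Done, Hold}
Halt ∉ Sat(AF ¬full) = {Done, Hold}, so the formula does not hold at Halt.

No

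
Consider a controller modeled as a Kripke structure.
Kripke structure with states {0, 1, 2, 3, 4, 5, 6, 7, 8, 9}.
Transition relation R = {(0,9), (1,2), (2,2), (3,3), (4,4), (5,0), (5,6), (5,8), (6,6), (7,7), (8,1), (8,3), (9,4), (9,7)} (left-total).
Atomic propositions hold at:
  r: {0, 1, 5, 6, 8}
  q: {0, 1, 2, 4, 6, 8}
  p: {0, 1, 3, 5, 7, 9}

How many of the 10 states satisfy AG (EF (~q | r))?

Sat(~q) = {3, 5, 7, 9}
Sat(~q | r) = {0, 1, 3, 5, 6, 7, 8, 9}
EF (~q | r): least fixpoint, start Z0 = {0, 1, 3, 5, 6, 7, 8, 9}, add states with some successor in Z. Already a fixed point.
Sat(EF (~q | r)) = {0, 1, 3, 5, 6, 7, 8, 9}
AG (EF (~q | r)): greatest fixpoint, start Z0 = {0, 1, 3, 5, 6, 7, 8, 9}, keep only states in Sat with every successor in Z. Z1 = {0, 3, 5, 6, 7, 8}; Z2 = {3, 5, 6, 7}; Z3 = {3, 6, 7}; fixed.
Sat(AG (EF (~q | r))) = {3, 6, 7}
|Sat(AG (EF (~q | r)))| = |{3, 6, 7}| = 3.

3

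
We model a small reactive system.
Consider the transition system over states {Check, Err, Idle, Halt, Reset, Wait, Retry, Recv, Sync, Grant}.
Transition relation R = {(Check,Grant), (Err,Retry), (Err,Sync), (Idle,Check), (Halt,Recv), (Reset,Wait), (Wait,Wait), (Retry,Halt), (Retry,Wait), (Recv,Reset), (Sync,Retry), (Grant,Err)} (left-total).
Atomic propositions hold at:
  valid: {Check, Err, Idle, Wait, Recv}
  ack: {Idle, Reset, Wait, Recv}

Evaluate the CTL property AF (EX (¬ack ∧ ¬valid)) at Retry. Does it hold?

Yes

Sat(¬ack) = {Check, Err, Halt, Retry, Sync, Grant}
Sat(¬valid) = {Halt, Reset, Retry, Sync, Grant}
Sat(¬ack ∧ ¬valid) = {Halt, Retry, Sync, Grant}
Sat(EX (¬ack ∧ ¬valid)) = {s : some successor in {Halt, Retry, Sync, Grant}} = {Check, Err, Retry, Sync}
AF (EX (¬ack ∧ ¬valid)): least fixpoint, start Z0 = {Check, Err, Retry, Sync}, add states with every successor in Z. Z1 = {Check, Err, Idle, Retry, Sync, Grant}; fixed.
Sat(AF (EX (¬ack ∧ ¬valid))) = {Check, Err, Idle, Retry, Sync, Grant}
Retry ∈ Sat(AF (EX (¬ack ∧ ¬valid))) = {Check, Err, Idle, Retry, Sync, Grant}, so the formula holds at Retry.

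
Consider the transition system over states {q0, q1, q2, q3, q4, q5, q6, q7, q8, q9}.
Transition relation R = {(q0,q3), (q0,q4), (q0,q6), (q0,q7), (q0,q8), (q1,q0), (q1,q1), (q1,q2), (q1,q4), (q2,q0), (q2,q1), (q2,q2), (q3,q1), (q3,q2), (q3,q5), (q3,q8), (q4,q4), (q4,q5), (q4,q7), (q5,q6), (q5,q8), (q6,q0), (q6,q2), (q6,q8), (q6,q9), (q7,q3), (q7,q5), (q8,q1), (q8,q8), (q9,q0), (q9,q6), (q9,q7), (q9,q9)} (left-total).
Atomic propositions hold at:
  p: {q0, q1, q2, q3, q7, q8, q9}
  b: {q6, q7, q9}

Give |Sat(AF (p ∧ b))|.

Sat(p ∧ b) = {q7, q9}
AF (p ∧ b): least fixpoint, start Z0 = {q7, q9}, add states with every successor in Z. Already a fixed point.
Sat(AF (p ∧ b)) = {q7, q9}
|Sat(AF (p ∧ b))| = |{q7, q9}| = 2.

2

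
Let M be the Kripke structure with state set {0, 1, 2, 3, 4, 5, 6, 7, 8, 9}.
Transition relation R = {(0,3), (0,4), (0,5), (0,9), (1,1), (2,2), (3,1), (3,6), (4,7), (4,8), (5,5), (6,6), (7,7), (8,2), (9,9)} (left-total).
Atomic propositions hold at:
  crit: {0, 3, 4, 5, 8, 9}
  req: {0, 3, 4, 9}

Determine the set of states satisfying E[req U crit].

E[req U crit]: least fixpoint, start Z0 = Sat(crit) = {0, 3, 4, 5, 8, 9}, add states in Sat(req) with some successor in Z. Already a fixed point.
Sat(E[req U crit]) = {0, 3, 4, 5, 8, 9}

{0, 3, 4, 5, 8, 9}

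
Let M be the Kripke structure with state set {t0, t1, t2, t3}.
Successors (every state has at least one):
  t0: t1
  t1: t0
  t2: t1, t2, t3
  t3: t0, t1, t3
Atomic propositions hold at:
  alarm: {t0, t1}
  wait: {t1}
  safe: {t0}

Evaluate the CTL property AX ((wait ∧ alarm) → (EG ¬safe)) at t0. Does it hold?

Sat(wait ∧ alarm) = {t1}
Sat(¬safe) = {t1, t2, t3}
EG ¬safe: greatest fixpoint, start Z0 = {t1, t2, t3}, keep only states in Sat with some successor in Z. Z1 = {t2, t3}; fixed.
Sat(EG ¬safe) = {t2, t3}
Sat((wait ∧ alarm) → (EG ¬safe)) = {t0, t2, t3}
Sat(AX ((wait ∧ alarm) → (EG ¬safe))) = {s : every successor in {t0, t2, t3}} = {t1}
t0 ∉ Sat(AX ((wait ∧ alarm) → (EG ¬safe))) = {t1}, so the formula does not hold at t0.

No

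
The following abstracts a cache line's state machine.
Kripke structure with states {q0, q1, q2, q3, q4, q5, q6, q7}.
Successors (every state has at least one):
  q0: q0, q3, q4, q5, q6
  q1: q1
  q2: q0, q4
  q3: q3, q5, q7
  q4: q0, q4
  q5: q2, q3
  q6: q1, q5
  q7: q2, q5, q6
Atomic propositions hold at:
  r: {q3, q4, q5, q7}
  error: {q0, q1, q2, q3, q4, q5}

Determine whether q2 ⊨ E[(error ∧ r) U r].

Sat(error ∧ r) = {q3, q4, q5}
E[(error ∧ r) U r]: least fixpoint, start Z0 = Sat(r) = {q3, q4, q5, q7}, add states in Sat(error ∧ r) with some successor in Z. Already a fixed point.
Sat(E[(error ∧ r) U r]) = {q3, q4, q5, q7}
q2 ∉ Sat(E[(error ∧ r) U r]) = {q3, q4, q5, q7}, so the formula does not hold at q2.

No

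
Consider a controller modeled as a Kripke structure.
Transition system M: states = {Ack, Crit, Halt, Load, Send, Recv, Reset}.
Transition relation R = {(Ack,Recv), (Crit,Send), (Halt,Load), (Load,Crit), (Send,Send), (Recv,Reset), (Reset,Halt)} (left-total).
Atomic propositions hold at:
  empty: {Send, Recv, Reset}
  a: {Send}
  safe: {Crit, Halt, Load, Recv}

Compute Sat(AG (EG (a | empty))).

Sat(a | empty) = {Send, Recv, Reset}
EG (a | empty): greatest fixpoint, start Z0 = {Send, Recv, Reset}, keep only states in Sat with some successor in Z. Z1 = {Send, Recv}; Z2 = {Send}; fixed.
Sat(EG (a | empty)) = {Send}
AG (EG (a | empty)): greatest fixpoint, start Z0 = {Send}, keep only states in Sat with every successor in Z. Already a fixed point.
Sat(AG (EG (a | empty))) = {Send}

{Send}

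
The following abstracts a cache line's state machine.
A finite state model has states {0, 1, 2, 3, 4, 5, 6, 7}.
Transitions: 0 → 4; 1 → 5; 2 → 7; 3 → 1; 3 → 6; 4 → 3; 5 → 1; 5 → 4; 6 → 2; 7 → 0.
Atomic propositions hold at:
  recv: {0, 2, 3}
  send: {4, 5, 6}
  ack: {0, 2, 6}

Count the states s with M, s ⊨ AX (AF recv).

AF recv: least fixpoint, start Z0 = {0, 2, 3}, add states with every successor in Z. Z1 = {0, 2, 3, 4, 6, 7}; fixed.
Sat(AF recv) = {0, 2, 3, 4, 6, 7}
Sat(AX (AF recv)) = {s : every successor in {0, 2, 3, 4, 6, 7}} = {0, 2, 4, 6, 7}
|Sat(AX (AF recv))| = |{0, 2, 4, 6, 7}| = 5.

5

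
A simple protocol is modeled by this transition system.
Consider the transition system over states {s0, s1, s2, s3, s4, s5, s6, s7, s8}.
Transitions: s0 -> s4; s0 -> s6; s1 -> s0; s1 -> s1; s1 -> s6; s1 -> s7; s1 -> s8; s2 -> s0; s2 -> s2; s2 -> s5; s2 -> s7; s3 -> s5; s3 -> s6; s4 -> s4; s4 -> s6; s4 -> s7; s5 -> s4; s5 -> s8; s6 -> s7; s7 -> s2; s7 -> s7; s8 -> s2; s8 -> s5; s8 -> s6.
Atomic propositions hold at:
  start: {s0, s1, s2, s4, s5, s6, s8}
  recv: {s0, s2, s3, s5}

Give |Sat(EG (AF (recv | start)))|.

Sat(recv | start) = {s0, s1, s2, s3, s4, s5, s6, s8}
AF (recv | start): least fixpoint, start Z0 = {s0, s1, s2, s3, s4, s5, s6, s8}, add states with every successor in Z. Already a fixed point.
Sat(AF (recv | start)) = {s0, s1, s2, s3, s4, s5, s6, s8}
EG (AF (recv | start)): greatest fixpoint, start Z0 = {s0, s1, s2, s3, s4, s5, s6, s8}, keep only states in Sat with some successor in Z. Z1 = {s0, s1, s2, s3, s4, s5, s8}; fixed.
Sat(EG (AF (recv | start))) = {s0, s1, s2, s3, s4, s5, s8}
|Sat(EG (AF (recv | start)))| = |{s0, s1, s2, s3, s4, s5, s8}| = 7.

7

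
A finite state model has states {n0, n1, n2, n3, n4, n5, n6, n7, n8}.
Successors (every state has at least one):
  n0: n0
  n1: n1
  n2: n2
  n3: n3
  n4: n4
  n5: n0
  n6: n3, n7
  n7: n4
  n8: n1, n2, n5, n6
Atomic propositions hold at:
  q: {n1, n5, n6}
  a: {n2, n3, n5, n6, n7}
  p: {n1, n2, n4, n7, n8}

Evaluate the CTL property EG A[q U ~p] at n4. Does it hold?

Sat(~p) = {n0, n3, n5, n6}
A[q U ~p]: least fixpoint, start Z0 = Sat(~p) = {n0, n3, n5, n6}, add states in Sat(q) with every successor in Z. Already a fixed point.
Sat(A[q U ~p]) = {n0, n3, n5, n6}
EG A[q U ~p]: greatest fixpoint, start Z0 = {n0, n3, n5, n6}, keep only states in Sat with some successor in Z. Already a fixed point.
Sat(EG A[q U ~p]) = {n0, n3, n5, n6}
n4 ∉ Sat(EG A[q U ~p]) = {n0, n3, n5, n6}, so the formula does not hold at n4.

No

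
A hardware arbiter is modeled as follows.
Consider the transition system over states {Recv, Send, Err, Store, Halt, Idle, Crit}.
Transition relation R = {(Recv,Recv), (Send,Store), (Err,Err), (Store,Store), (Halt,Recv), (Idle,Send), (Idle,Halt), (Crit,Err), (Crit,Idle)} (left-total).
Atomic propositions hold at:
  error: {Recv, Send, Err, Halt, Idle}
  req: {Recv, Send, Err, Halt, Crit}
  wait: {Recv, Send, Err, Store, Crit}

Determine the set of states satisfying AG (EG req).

EG req: greatest fixpoint, start Z0 = {Recv, Send, Err, Halt, Crit}, keep only states in Sat with some successor in Z. Z1 = {Recv, Err, Halt, Crit}; fixed.
Sat(EG req) = {Recv, Err, Halt, Crit}
AG (EG req): greatest fixpoint, start Z0 = {Recv, Err, Halt, Crit}, keep only states in Sat with every successor in Z. Z1 = {Recv, Err, Halt}; fixed.
Sat(AG (EG req)) = {Recv, Err, Halt}

{Recv, Err, Halt}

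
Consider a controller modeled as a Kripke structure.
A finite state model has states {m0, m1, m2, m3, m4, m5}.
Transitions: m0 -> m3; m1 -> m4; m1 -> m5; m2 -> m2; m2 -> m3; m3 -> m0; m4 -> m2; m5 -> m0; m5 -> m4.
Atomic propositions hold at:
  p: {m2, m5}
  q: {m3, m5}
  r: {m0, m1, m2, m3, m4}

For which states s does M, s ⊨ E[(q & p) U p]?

Sat(q & p) = {m5}
E[(q & p) U p]: least fixpoint, start Z0 = Sat(p) = {m2, m5}, add states in Sat(q & p) with some successor in Z. Already a fixed point.
Sat(E[(q & p) U p]) = {m2, m5}

{m2, m5}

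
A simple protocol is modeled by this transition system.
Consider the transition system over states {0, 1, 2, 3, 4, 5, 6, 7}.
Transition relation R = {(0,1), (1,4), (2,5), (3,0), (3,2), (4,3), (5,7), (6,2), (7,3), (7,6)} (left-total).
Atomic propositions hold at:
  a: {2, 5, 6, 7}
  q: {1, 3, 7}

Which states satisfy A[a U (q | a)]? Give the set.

Sat(q | a) = {1, 2, 3, 5, 6, 7}
A[a U (q | a)]: least fixpoint, start Z0 = Sat((q | a)) = {1, 2, 3, 5, 6, 7}, add states in Sat(a) with every successor in Z. Already a fixed point.
Sat(A[a U (q | a)]) = {1, 2, 3, 5, 6, 7}

{1, 2, 3, 5, 6, 7}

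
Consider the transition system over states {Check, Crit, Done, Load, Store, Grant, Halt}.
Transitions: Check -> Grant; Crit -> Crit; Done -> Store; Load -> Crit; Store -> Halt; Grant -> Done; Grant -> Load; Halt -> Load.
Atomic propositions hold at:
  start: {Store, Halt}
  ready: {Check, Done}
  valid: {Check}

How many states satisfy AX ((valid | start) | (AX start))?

Sat(valid | start) = {Check, Store, Halt}
Sat(AX start) = {s : every successor in {Store, Halt}} = {Done, Store}
Sat((valid | start) | (AX start)) = {Check, Done, Store, Halt}
Sat(AX ((valid | start) | (AX start))) = {s : every successor in {Check, Done, Store, Halt}} = {Done, Store}
|Sat(AX ((valid | start) | (AX start)))| = |{Done, Store}| = 2.

2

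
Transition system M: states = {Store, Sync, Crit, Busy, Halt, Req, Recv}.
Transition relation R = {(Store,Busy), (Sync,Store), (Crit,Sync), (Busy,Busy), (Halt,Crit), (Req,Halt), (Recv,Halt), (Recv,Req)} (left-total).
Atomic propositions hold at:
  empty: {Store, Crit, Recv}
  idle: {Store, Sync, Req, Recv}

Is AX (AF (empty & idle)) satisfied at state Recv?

Yes

Sat(empty & idle) = {Store, Recv}
AF (empty & idle): least fixpoint, start Z0 = {Store, Recv}, add states with every successor in Z. Z1 = {Store, Sync, Recv}; Z2 = {Store, Sync, Crit, Recv}; Z3 = {Store, Sync, Crit, Halt, Recv}; Z4 = {Store, Sync, Crit, Halt, Req, Recv}; fixed.
Sat(AF (empty & idle)) = {Store, Sync, Crit, Halt, Req, Recv}
Sat(AX (AF (empty & idle))) = {s : every successor in {Store, Sync, Crit, Halt, Req, Recv}} = {Sync, Crit, Halt, Req, Recv}
Recv ∈ Sat(AX (AF (empty & idle))) = {Sync, Crit, Halt, Req, Recv}, so the formula holds at Recv.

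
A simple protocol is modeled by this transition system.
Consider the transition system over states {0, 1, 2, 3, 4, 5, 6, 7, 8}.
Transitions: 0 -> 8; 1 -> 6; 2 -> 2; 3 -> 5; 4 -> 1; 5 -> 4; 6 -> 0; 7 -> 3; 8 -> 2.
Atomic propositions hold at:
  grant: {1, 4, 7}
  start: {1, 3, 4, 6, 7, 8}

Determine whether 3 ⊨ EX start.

No

Sat(EX start) = {s : some successor in {1, 3, 4, 6, 7, 8}} = {0, 1, 4, 5, 7}
3 ∉ Sat(EX start) = {0, 1, 4, 5, 7}, so the formula does not hold at 3.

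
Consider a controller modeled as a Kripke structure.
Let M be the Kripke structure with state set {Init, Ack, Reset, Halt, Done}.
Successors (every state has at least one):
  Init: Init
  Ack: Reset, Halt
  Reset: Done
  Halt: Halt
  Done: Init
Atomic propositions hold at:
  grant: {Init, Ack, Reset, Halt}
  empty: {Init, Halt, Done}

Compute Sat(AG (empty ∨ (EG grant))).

{Init, Halt, Done}

EG grant: greatest fixpoint, start Z0 = {Init, Ack, Reset, Halt}, keep only states in Sat with some successor in Z. Z1 = {Init, Ack, Halt}; fixed.
Sat(EG grant) = {Init, Ack, Halt}
Sat(empty ∨ (EG grant)) = {Init, Ack, Halt, Done}
AG (empty ∨ (EG grant)): greatest fixpoint, start Z0 = {Init, Ack, Halt, Done}, keep only states in Sat with every successor in Z. Z1 = {Init, Halt, Done}; fixed.
Sat(AG (empty ∨ (EG grant))) = {Init, Halt, Done}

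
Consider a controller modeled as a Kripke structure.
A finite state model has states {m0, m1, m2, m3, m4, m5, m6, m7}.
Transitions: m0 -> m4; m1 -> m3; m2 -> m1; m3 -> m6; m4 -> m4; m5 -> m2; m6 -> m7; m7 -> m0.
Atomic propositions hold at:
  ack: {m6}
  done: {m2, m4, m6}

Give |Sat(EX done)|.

Sat(EX done) = {s : some successor in {m2, m4, m6}} = {m0, m3, m4, m5}
|Sat(EX done)| = |{m0, m3, m4, m5}| = 4.

4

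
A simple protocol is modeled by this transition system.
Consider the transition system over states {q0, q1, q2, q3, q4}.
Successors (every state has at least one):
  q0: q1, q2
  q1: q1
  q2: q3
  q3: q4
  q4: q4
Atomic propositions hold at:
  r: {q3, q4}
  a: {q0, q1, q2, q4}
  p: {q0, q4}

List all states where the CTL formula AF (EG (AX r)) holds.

Sat(AX r) = {s : every successor in {q3, q4}} = {q2, q3, q4}
EG (AX r): greatest fixpoint, start Z0 = {q2, q3, q4}, keep only states in Sat with some successor in Z. Already a fixed point.
Sat(EG (AX r)) = {q2, q3, q4}
AF (EG (AX r)): least fixpoint, start Z0 = {q2, q3, q4}, add states with every successor in Z. Already a fixed point.
Sat(AF (EG (AX r))) = {q2, q3, q4}

{q2, q3, q4}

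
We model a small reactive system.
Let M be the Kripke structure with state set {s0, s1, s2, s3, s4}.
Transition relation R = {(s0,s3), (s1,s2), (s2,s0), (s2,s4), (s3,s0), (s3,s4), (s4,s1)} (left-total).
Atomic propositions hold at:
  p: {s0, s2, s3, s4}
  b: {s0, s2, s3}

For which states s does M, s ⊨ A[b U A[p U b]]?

A[p U b]: least fixpoint, start Z0 = Sat(b) = {s0, s2, s3}, add states in Sat(p) with every successor in Z. Already a fixed point.
Sat(A[p U b]) = {s0, s2, s3}
A[b U A[p U b]]: least fixpoint, start Z0 = Sat(A[p U b]) = {s0, s2, s3}, add states in Sat(b) with every successor in Z. Already a fixed point.
Sat(A[b U A[p U b]]) = {s0, s2, s3}

{s0, s2, s3}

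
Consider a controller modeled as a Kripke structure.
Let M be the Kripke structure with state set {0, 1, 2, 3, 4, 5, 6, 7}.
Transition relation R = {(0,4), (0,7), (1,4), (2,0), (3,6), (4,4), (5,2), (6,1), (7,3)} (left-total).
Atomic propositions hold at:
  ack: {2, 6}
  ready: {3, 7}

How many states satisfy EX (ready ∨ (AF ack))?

4

AF ack: least fixpoint, start Z0 = {2, 6}, add states with every successor in Z. Z1 = {2, 3, 5, 6}; Z2 = {2, 3, 5, 6, 7}; fixed.
Sat(AF ack) = {2, 3, 5, 6, 7}
Sat(ready ∨ (AF ack)) = {2, 3, 5, 6, 7}
Sat(EX (ready ∨ (AF ack))) = {s : some successor in {2, 3, 5, 6, 7}} = {0, 3, 5, 7}
|Sat(EX (ready ∨ (AF ack)))| = |{0, 3, 5, 7}| = 4.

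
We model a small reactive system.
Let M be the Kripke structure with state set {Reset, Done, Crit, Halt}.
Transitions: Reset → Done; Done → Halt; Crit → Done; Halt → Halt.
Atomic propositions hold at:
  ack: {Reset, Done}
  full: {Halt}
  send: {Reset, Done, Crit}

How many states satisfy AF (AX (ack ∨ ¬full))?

2

Sat(¬full) = {Reset, Done, Crit}
Sat(ack ∨ ¬full) = {Reset, Done, Crit}
Sat(AX (ack ∨ ¬full)) = {s : every successor in {Reset, Done, Crit}} = {Reset, Crit}
AF (AX (ack ∨ ¬full)): least fixpoint, start Z0 = {Reset, Crit}, add states with every successor in Z. Already a fixed point.
Sat(AF (AX (ack ∨ ¬full))) = {Reset, Crit}
|Sat(AF (AX (ack ∨ ¬full)))| = |{Reset, Crit}| = 2.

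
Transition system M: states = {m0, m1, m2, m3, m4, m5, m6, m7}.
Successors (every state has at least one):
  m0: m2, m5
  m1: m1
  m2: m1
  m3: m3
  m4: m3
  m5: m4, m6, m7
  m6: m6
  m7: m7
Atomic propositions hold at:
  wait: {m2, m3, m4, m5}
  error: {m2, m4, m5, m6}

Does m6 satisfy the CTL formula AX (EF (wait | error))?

Sat(wait | error) = {m2, m3, m4, m5, m6}
EF (wait | error): least fixpoint, start Z0 = {m2, m3, m4, m5, m6}, add states with some successor in Z. Z1 = {m0, m2, m3, m4, m5, m6}; fixed.
Sat(EF (wait | error)) = {m0, m2, m3, m4, m5, m6}
Sat(AX (EF (wait | error))) = {s : every successor in {m0, m2, m3, m4, m5, m6}} = {m0, m3, m4, m6}
m6 ∈ Sat(AX (EF (wait | error))) = {m0, m3, m4, m6}, so the formula holds at m6.

Yes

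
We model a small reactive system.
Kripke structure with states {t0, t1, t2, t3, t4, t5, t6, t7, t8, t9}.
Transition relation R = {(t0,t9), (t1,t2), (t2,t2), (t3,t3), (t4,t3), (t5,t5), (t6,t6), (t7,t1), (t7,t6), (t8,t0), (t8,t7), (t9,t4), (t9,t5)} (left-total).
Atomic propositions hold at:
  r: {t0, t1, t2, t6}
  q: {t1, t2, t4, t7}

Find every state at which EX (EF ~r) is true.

{t0, t3, t4, t5, t8, t9}

Sat(~r) = {t3, t4, t5, t7, t8, t9}
EF ~r: least fixpoint, start Z0 = {t3, t4, t5, t7, t8, t9}, add states with some successor in Z. Z1 = {t0, t3, t4, t5, t7, t8, t9}; fixed.
Sat(EF ~r) = {t0, t3, t4, t5, t7, t8, t9}
Sat(EX (EF ~r)) = {s : some successor in {t0, t3, t4, t5, t7, t8, t9}} = {t0, t3, t4, t5, t8, t9}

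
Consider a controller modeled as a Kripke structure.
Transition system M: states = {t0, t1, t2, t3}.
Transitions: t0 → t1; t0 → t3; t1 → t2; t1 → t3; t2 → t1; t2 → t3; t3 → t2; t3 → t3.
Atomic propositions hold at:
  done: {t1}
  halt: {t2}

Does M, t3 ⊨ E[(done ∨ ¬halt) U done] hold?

Sat(¬halt) = {t0, t1, t3}
Sat(done ∨ ¬halt) = {t0, t1, t3}
E[(done ∨ ¬halt) U done]: least fixpoint, start Z0 = Sat(done) = {t1}, add states in Sat(done ∨ ¬halt) with some successor in Z. Z1 = {t0, t1}; fixed.
Sat(E[(done ∨ ¬halt) U done]) = {t0, t1}
t3 ∉ Sat(E[(done ∨ ¬halt) U done]) = {t0, t1}, so the formula does not hold at t3.

No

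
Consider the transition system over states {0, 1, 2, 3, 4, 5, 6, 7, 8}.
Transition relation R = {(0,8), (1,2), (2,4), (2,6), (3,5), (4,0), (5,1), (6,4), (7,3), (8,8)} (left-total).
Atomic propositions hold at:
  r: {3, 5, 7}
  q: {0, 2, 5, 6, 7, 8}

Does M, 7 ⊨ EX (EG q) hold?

EG q: greatest fixpoint, start Z0 = {0, 2, 5, 6, 7, 8}, keep only states in Sat with some successor in Z. Z1 = {0, 2, 8}; Z2 = {0, 8}; fixed.
Sat(EG q) = {0, 8}
Sat(EX (EG q)) = {s : some successor in {0, 8}} = {0, 4, 8}
7 ∉ Sat(EX (EG q)) = {0, 4, 8}, so the formula does not hold at 7.

No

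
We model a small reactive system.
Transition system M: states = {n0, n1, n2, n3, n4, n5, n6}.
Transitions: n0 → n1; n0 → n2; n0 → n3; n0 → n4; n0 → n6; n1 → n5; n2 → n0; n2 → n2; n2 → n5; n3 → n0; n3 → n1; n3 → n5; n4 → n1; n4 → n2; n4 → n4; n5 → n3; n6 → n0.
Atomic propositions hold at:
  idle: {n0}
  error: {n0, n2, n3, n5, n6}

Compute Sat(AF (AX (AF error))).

AF error: least fixpoint, start Z0 = {n0, n2, n3, n5, n6}, add states with every successor in Z. Z1 = {n0, n1, n2, n3, n5, n6}; fixed.
Sat(AF error) = {n0, n1, n2, n3, n5, n6}
Sat(AX (AF error)) = {s : every successor in {n0, n1, n2, n3, n5, n6}} = {n1, n2, n3, n5, n6}
AF (AX (AF error)): least fixpoint, start Z0 = {n1, n2, n3, n5, n6}, add states with every successor in Z. Already a fixed point.
Sat(AF (AX (AF error))) = {n1, n2, n3, n5, n6}

{n1, n2, n3, n5, n6}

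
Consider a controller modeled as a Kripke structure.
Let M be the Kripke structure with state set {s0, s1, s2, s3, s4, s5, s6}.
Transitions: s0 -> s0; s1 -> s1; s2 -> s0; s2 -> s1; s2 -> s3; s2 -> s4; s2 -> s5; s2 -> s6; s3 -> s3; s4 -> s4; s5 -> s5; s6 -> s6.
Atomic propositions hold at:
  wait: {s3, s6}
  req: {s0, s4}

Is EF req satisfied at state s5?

EF req: least fixpoint, start Z0 = {s0, s4}, add states with some successor in Z. Z1 = {s0, s2, s4}; fixed.
Sat(EF req) = {s0, s2, s4}
s5 ∉ Sat(EF req) = {s0, s2, s4}, so the formula does not hold at s5.

No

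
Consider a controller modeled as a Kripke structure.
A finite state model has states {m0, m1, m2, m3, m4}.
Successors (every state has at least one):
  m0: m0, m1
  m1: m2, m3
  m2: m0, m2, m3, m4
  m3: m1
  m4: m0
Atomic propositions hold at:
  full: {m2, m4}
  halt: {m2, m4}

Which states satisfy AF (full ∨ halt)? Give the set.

Sat(full ∨ halt) = {m2, m4}
AF (full ∨ halt): least fixpoint, start Z0 = {m2, m4}, add states with every successor in Z. Already a fixed point.
Sat(AF (full ∨ halt)) = {m2, m4}

{m2, m4}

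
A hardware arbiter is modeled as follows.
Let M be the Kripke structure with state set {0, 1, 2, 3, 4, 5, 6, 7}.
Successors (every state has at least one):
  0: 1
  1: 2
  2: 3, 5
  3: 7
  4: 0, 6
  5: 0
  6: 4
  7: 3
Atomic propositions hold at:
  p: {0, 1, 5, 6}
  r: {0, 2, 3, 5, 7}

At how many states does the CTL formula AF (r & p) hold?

2

Sat(r & p) = {0, 5}
AF (r & p): least fixpoint, start Z0 = {0, 5}, add states with every successor in Z. Already a fixed point.
Sat(AF (r & p)) = {0, 5}
|Sat(AF (r & p))| = |{0, 5}| = 2.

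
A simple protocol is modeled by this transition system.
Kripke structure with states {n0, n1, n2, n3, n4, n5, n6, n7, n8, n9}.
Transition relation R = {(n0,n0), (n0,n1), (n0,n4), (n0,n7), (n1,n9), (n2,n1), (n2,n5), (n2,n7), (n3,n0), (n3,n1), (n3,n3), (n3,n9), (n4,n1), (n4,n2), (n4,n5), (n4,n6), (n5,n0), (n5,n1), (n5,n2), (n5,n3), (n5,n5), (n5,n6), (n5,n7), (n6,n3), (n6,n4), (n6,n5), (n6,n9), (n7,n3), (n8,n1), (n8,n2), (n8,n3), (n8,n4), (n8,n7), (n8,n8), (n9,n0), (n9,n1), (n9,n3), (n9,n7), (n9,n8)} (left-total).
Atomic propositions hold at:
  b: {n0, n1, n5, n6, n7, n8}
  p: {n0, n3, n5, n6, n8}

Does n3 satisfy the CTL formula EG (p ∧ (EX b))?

Yes

Sat(EX b) = {s : some successor in {n0, n1, n5, n6, n7, n8}} = {n0, n2, n3, n4, n5, n6, n8, n9}
Sat(p ∧ (EX b)) = {n0, n3, n5, n6, n8}
EG (p ∧ (EX b)): greatest fixpoint, start Z0 = {n0, n3, n5, n6, n8}, keep only states in Sat with some successor in Z. Already a fixed point.
Sat(EG (p ∧ (EX b))) = {n0, n3, n5, n6, n8}
n3 ∈ Sat(EG (p ∧ (EX b))) = {n0, n3, n5, n6, n8}, so the formula holds at n3.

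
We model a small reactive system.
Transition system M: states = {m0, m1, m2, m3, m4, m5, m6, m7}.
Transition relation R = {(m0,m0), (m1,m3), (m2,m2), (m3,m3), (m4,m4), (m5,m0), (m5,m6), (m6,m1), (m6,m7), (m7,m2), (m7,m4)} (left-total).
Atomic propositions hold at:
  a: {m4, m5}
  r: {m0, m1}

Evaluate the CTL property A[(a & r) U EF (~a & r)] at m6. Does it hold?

Sat(a & r) = ∅
Sat(~a) = {m0, m1, m2, m3, m6, m7}
Sat(~a & r) = {m0, m1}
EF (~a & r): least fixpoint, start Z0 = {m0, m1}, add states with some successor in Z. Z1 = {m0, m1, m5, m6}; fixed.
Sat(EF (~a & r)) = {m0, m1, m5, m6}
A[(a & r) U EF (~a & r)]: least fixpoint, start Z0 = Sat(EF (~a & r)) = {m0, m1, m5, m6}, add states in Sat(a & r) with every successor in Z. Already a fixed point.
Sat(A[(a & r) U EF (~a & r)]) = {m0, m1, m5, m6}
m6 ∈ Sat(A[(a & r) U EF (~a & r)]) = {m0, m1, m5, m6}, so the formula holds at m6.

Yes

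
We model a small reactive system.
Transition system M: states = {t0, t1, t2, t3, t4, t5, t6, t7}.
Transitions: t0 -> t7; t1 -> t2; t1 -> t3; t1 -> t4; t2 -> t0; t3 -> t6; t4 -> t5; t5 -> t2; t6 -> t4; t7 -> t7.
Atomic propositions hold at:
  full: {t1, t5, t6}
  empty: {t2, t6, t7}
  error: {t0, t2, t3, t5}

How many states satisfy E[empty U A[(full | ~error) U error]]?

Sat(~error) = {t1, t4, t6, t7}
Sat(full | ~error) = {t1, t4, t5, t6, t7}
A[(full | ~error) U error]: least fixpoint, start Z0 = Sat(error) = {t0, t2, t3, t5}, add states in Sat(full | ~error) with every successor in Z. Z1 = {t0, t2, t3, t4, t5}; Z2 = {t0, t1, t2, t3, t4, t5, t6}; fixed.
Sat(A[(full | ~error) U error]) = {t0, t1, t2, t3, t4, t5, t6}
E[empty U A[(full | ~error) U error]]: least fixpoint, start Z0 = Sat(A[(full | ~error) U error]) = {t0, t1, t2, t3, t4, t5, t6}, add states in Sat(empty) with some successor in Z. Already a fixed point.
Sat(E[empty U A[(full | ~error) U error]]) = {t0, t1, t2, t3, t4, t5, t6}
|Sat(E[empty U A[(full | ~error) U error]])| = |{t0, t1, t2, t3, t4, t5, t6}| = 7.

7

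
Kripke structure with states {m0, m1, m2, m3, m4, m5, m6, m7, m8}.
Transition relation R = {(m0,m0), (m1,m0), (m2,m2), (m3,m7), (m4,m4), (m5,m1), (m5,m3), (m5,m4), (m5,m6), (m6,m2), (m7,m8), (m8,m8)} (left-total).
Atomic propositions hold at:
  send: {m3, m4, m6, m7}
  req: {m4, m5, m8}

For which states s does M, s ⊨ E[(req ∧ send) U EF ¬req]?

Sat(req ∧ send) = {m4}
Sat(¬req) = {m0, m1, m2, m3, m6, m7}
EF ¬req: least fixpoint, start Z0 = {m0, m1, m2, m3, m6, m7}, add states with some successor in Z. Z1 = {m0, m1, m2, m3, m5, m6, m7}; fixed.
Sat(EF ¬req) = {m0, m1, m2, m3, m5, m6, m7}
E[(req ∧ send) U EF ¬req]: least fixpoint, start Z0 = Sat(EF ¬req) = {m0, m1, m2, m3, m5, m6, m7}, add states in Sat(req ∧ send) with some successor in Z. Already a fixed point.
Sat(E[(req ∧ send) U EF ¬req]) = {m0, m1, m2, m3, m5, m6, m7}

{m0, m1, m2, m3, m5, m6, m7}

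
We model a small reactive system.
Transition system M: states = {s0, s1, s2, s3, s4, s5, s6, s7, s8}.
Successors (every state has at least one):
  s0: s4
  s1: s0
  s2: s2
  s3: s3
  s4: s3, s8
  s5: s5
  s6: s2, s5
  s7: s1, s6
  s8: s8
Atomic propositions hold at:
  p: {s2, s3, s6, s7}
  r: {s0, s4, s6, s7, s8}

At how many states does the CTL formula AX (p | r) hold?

6

Sat(p | r) = {s0, s2, s3, s4, s6, s7, s8}
Sat(AX (p | r)) = {s : every successor in {s0, s2, s3, s4, s6, s7, s8}} = {s0, s1, s2, s3, s4, s8}
|Sat(AX (p | r))| = |{s0, s1, s2, s3, s4, s8}| = 6.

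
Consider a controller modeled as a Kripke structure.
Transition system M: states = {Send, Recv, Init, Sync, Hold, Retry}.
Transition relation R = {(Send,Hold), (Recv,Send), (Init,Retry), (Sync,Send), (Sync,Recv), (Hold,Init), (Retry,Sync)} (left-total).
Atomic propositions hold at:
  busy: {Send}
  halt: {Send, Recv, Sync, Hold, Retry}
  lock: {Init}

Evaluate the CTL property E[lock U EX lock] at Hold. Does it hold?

Yes

Sat(EX lock) = {s : some successor in {Init}} = {Hold}
E[lock U EX lock]: least fixpoint, start Z0 = Sat(EX lock) = {Hold}, add states in Sat(lock) with some successor in Z. Already a fixed point.
Sat(E[lock U EX lock]) = {Hold}
Hold ∈ Sat(E[lock U EX lock]) = {Hold}, so the formula holds at Hold.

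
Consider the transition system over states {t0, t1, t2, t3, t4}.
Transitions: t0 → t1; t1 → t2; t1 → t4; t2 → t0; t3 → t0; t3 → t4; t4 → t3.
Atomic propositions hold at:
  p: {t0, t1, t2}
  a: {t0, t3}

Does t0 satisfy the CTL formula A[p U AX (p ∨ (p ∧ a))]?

Sat(p ∧ a) = {t0}
Sat(p ∨ (p ∧ a)) = {t0, t1, t2}
Sat(AX (p ∨ (p ∧ a))) = {s : every successor in {t0, t1, t2}} = {t0, t2}
A[p U AX (p ∨ (p ∧ a))]: least fixpoint, start Z0 = Sat(AX (p ∨ (p ∧ a))) = {t0, t2}, add states in Sat(p) with every successor in Z. Already a fixed point.
Sat(A[p U AX (p ∨ (p ∧ a))]) = {t0, t2}
t0 ∈ Sat(A[p U AX (p ∨ (p ∧ a))]) = {t0, t2}, so the formula holds at t0.

Yes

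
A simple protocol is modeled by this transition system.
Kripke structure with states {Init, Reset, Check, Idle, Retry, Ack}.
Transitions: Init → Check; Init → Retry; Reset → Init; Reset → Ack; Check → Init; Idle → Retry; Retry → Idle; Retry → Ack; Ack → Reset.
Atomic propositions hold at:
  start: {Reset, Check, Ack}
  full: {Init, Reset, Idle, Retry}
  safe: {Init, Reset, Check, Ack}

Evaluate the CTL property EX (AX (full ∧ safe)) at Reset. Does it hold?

Sat(full ∧ safe) = {Init, Reset}
Sat(AX (full ∧ safe)) = {s : every successor in {Init, Reset}} = {Check, Ack}
Sat(EX (AX (full ∧ safe))) = {s : some successor in {Check, Ack}} = {Init, Reset, Retry}
Reset ∈ Sat(EX (AX (full ∧ safe))) = {Init, Reset, Retry}, so the formula holds at Reset.

Yes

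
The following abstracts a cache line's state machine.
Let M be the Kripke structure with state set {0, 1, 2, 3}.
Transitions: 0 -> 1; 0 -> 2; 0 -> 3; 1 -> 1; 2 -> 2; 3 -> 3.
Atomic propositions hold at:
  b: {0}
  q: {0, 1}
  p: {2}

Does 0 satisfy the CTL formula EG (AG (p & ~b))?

Sat(~b) = {1, 2, 3}
Sat(p & ~b) = {2}
AG (p & ~b): greatest fixpoint, start Z0 = {2}, keep only states in Sat with every successor in Z. Already a fixed point.
Sat(AG (p & ~b)) = {2}
EG (AG (p & ~b)): greatest fixpoint, start Z0 = {2}, keep only states in Sat with some successor in Z. Already a fixed point.
Sat(EG (AG (p & ~b))) = {2}
0 ∉ Sat(EG (AG (p & ~b))) = {2}, so the formula does not hold at 0.

No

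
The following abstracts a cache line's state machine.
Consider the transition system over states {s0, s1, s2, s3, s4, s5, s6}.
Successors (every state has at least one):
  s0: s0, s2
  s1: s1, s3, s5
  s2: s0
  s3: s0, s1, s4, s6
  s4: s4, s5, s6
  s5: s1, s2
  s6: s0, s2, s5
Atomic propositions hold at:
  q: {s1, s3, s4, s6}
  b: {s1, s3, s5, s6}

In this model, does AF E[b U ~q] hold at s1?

Yes

Sat(~q) = {s0, s2, s5}
E[b U ~q]: least fixpoint, start Z0 = Sat(~q) = {s0, s2, s5}, add states in Sat(b) with some successor in Z. Z1 = {s0, s1, s2, s3, s5, s6}; fixed.
Sat(E[b U ~q]) = {s0, s1, s2, s3, s5, s6}
AF E[b U ~q]: least fixpoint, start Z0 = {s0, s1, s2, s3, s5, s6}, add states with every successor in Z. Already a fixed point.
Sat(AF E[b U ~q]) = {s0, s1, s2, s3, s5, s6}
s1 ∈ Sat(AF E[b U ~q]) = {s0, s1, s2, s3, s5, s6}, so the formula holds at s1.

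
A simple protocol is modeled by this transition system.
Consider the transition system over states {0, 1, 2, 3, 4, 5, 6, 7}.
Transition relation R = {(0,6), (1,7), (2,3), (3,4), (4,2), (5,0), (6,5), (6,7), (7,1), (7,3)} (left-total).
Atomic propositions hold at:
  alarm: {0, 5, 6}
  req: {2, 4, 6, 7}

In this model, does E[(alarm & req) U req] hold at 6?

Yes

Sat(alarm & req) = {6}
E[(alarm & req) U req]: least fixpoint, start Z0 = Sat(req) = {2, 4, 6, 7}, add states in Sat(alarm & req) with some successor in Z. Already a fixed point.
Sat(E[(alarm & req) U req]) = {2, 4, 6, 7}
6 ∈ Sat(E[(alarm & req) U req]) = {2, 4, 6, 7}, so the formula holds at 6.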